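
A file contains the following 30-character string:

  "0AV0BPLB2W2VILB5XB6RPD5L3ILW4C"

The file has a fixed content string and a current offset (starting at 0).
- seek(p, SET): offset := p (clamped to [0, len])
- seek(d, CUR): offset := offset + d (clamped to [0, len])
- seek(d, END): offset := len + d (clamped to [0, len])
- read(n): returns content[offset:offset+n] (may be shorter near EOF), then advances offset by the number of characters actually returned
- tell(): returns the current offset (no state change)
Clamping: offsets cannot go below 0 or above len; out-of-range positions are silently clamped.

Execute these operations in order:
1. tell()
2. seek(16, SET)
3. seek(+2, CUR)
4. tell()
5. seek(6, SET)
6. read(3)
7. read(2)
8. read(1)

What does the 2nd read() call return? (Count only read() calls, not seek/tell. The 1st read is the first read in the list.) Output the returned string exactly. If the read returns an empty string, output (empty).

Answer: W2

Derivation:
After 1 (tell()): offset=0
After 2 (seek(16, SET)): offset=16
After 3 (seek(+2, CUR)): offset=18
After 4 (tell()): offset=18
After 5 (seek(6, SET)): offset=6
After 6 (read(3)): returned 'LB2', offset=9
After 7 (read(2)): returned 'W2', offset=11
After 8 (read(1)): returned 'V', offset=12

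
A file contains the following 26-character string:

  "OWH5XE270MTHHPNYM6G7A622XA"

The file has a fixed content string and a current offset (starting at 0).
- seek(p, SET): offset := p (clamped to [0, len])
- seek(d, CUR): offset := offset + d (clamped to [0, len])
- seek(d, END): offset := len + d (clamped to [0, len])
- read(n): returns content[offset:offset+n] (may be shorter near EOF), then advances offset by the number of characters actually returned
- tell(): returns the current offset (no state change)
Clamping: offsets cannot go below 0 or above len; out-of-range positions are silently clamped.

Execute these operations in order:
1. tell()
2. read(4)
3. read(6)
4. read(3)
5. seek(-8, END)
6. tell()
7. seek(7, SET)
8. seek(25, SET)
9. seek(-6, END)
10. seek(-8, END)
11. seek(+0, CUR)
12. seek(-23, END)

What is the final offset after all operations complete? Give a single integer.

Answer: 3

Derivation:
After 1 (tell()): offset=0
After 2 (read(4)): returned 'OWH5', offset=4
After 3 (read(6)): returned 'XE270M', offset=10
After 4 (read(3)): returned 'THH', offset=13
After 5 (seek(-8, END)): offset=18
After 6 (tell()): offset=18
After 7 (seek(7, SET)): offset=7
After 8 (seek(25, SET)): offset=25
After 9 (seek(-6, END)): offset=20
After 10 (seek(-8, END)): offset=18
After 11 (seek(+0, CUR)): offset=18
After 12 (seek(-23, END)): offset=3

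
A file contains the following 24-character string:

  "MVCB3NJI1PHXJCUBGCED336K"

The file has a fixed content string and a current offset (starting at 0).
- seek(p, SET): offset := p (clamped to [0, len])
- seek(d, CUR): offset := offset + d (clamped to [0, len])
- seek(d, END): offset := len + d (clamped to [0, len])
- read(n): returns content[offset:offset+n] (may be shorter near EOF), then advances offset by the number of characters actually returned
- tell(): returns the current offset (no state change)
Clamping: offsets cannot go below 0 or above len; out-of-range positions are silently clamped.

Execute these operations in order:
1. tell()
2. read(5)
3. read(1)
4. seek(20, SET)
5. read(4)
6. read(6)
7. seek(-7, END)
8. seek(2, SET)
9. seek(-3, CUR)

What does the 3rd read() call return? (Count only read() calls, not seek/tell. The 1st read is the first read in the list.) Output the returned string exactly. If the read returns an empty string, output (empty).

After 1 (tell()): offset=0
After 2 (read(5)): returned 'MVCB3', offset=5
After 3 (read(1)): returned 'N', offset=6
After 4 (seek(20, SET)): offset=20
After 5 (read(4)): returned '336K', offset=24
After 6 (read(6)): returned '', offset=24
After 7 (seek(-7, END)): offset=17
After 8 (seek(2, SET)): offset=2
After 9 (seek(-3, CUR)): offset=0

Answer: 336K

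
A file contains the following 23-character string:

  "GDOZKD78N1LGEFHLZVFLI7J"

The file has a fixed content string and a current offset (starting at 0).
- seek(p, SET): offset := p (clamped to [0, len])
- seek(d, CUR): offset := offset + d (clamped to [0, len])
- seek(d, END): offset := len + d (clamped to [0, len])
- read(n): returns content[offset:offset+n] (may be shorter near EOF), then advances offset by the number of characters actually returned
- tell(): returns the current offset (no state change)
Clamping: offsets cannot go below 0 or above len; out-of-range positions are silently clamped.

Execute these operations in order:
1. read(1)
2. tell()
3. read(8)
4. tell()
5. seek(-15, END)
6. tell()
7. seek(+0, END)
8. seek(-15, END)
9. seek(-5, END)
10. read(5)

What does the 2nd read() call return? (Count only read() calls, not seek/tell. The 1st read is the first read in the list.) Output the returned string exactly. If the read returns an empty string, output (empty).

After 1 (read(1)): returned 'G', offset=1
After 2 (tell()): offset=1
After 3 (read(8)): returned 'DOZKD78N', offset=9
After 4 (tell()): offset=9
After 5 (seek(-15, END)): offset=8
After 6 (tell()): offset=8
After 7 (seek(+0, END)): offset=23
After 8 (seek(-15, END)): offset=8
After 9 (seek(-5, END)): offset=18
After 10 (read(5)): returned 'FLI7J', offset=23

Answer: DOZKD78N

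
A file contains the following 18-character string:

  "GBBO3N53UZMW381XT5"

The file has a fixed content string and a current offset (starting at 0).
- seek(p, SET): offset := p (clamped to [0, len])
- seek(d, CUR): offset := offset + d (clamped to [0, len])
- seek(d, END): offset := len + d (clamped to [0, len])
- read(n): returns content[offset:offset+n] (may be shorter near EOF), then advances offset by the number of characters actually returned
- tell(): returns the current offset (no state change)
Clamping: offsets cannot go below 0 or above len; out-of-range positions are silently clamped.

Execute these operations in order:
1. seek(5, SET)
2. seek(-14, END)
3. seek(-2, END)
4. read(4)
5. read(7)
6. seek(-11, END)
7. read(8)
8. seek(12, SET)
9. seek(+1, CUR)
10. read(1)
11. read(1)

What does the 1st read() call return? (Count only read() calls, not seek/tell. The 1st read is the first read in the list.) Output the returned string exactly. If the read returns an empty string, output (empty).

Answer: T5

Derivation:
After 1 (seek(5, SET)): offset=5
After 2 (seek(-14, END)): offset=4
After 3 (seek(-2, END)): offset=16
After 4 (read(4)): returned 'T5', offset=18
After 5 (read(7)): returned '', offset=18
After 6 (seek(-11, END)): offset=7
After 7 (read(8)): returned '3UZMW381', offset=15
After 8 (seek(12, SET)): offset=12
After 9 (seek(+1, CUR)): offset=13
After 10 (read(1)): returned '8', offset=14
After 11 (read(1)): returned '1', offset=15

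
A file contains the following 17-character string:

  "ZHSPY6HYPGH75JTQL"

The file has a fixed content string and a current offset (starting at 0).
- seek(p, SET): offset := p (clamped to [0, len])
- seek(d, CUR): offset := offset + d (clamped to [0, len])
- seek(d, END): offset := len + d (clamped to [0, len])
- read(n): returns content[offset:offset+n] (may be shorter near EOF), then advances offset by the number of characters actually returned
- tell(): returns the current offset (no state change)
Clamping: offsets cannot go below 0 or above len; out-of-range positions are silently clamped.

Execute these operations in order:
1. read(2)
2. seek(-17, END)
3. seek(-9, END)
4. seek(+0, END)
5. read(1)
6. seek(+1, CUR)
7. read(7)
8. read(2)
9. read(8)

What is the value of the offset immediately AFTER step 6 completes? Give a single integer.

After 1 (read(2)): returned 'ZH', offset=2
After 2 (seek(-17, END)): offset=0
After 3 (seek(-9, END)): offset=8
After 4 (seek(+0, END)): offset=17
After 5 (read(1)): returned '', offset=17
After 6 (seek(+1, CUR)): offset=17

Answer: 17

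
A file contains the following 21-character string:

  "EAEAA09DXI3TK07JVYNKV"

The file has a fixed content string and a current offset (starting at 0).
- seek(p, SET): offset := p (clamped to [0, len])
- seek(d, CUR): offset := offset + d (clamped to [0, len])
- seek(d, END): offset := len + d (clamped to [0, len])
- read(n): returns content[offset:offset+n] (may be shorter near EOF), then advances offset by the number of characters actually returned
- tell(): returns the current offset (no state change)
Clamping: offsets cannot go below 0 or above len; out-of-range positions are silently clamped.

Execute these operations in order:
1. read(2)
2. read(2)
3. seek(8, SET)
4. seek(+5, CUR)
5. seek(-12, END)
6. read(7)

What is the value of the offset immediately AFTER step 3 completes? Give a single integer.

Answer: 8

Derivation:
After 1 (read(2)): returned 'EA', offset=2
After 2 (read(2)): returned 'EA', offset=4
After 3 (seek(8, SET)): offset=8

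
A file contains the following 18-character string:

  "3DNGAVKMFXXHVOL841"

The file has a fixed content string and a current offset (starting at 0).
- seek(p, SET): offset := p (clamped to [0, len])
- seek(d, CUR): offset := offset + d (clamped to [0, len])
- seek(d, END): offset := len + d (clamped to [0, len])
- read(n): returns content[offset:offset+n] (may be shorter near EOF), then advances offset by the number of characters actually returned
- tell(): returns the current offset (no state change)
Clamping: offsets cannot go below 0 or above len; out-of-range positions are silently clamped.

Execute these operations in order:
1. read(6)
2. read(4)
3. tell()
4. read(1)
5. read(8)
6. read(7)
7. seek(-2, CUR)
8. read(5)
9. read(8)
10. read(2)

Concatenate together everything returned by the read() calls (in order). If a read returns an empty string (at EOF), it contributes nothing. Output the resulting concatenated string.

After 1 (read(6)): returned '3DNGAV', offset=6
After 2 (read(4)): returned 'KMFX', offset=10
After 3 (tell()): offset=10
After 4 (read(1)): returned 'X', offset=11
After 5 (read(8)): returned 'HVOL841', offset=18
After 6 (read(7)): returned '', offset=18
After 7 (seek(-2, CUR)): offset=16
After 8 (read(5)): returned '41', offset=18
After 9 (read(8)): returned '', offset=18
After 10 (read(2)): returned '', offset=18

Answer: 3DNGAVKMFXXHVOL84141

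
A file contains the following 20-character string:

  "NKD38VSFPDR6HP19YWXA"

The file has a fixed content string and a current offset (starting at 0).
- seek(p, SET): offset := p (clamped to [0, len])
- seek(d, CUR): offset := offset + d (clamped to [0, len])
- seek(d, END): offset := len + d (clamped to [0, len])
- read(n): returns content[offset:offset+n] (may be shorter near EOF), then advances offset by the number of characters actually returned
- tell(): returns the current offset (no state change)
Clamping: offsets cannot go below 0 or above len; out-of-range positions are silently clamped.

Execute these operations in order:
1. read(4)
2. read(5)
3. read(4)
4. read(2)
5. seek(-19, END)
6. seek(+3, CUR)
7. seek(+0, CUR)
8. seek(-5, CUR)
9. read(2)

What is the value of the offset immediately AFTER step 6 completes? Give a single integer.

After 1 (read(4)): returned 'NKD3', offset=4
After 2 (read(5)): returned '8VSFP', offset=9
After 3 (read(4)): returned 'DR6H', offset=13
After 4 (read(2)): returned 'P1', offset=15
After 5 (seek(-19, END)): offset=1
After 6 (seek(+3, CUR)): offset=4

Answer: 4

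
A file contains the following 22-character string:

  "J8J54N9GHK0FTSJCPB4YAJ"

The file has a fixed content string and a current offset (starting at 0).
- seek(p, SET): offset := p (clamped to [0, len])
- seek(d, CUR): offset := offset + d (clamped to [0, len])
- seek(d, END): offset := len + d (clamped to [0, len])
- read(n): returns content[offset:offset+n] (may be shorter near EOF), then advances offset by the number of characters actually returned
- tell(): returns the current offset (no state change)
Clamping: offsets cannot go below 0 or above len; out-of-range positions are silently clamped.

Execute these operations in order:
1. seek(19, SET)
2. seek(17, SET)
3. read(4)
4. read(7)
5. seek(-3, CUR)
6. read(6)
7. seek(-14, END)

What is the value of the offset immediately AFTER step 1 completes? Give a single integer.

After 1 (seek(19, SET)): offset=19

Answer: 19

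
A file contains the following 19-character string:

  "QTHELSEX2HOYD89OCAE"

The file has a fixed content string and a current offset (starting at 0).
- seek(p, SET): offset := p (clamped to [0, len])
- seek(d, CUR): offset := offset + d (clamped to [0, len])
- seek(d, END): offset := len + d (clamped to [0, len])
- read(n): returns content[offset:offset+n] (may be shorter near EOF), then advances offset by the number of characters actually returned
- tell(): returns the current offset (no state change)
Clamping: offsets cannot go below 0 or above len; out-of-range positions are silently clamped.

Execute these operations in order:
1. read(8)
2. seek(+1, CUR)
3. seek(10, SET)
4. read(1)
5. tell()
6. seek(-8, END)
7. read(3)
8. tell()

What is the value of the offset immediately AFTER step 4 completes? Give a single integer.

Answer: 11

Derivation:
After 1 (read(8)): returned 'QTHELSEX', offset=8
After 2 (seek(+1, CUR)): offset=9
After 3 (seek(10, SET)): offset=10
After 4 (read(1)): returned 'O', offset=11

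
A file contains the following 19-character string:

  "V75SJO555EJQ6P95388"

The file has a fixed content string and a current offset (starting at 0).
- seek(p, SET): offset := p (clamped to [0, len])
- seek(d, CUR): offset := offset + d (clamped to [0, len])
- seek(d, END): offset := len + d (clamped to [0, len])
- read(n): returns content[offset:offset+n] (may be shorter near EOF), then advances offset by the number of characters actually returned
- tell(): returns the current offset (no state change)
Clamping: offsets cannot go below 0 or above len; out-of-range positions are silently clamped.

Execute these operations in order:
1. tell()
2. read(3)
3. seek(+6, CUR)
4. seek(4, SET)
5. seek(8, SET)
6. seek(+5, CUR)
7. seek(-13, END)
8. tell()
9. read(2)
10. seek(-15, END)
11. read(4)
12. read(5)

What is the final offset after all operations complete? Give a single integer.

Answer: 13

Derivation:
After 1 (tell()): offset=0
After 2 (read(3)): returned 'V75', offset=3
After 3 (seek(+6, CUR)): offset=9
After 4 (seek(4, SET)): offset=4
After 5 (seek(8, SET)): offset=8
After 6 (seek(+5, CUR)): offset=13
After 7 (seek(-13, END)): offset=6
After 8 (tell()): offset=6
After 9 (read(2)): returned '55', offset=8
After 10 (seek(-15, END)): offset=4
After 11 (read(4)): returned 'JO55', offset=8
After 12 (read(5)): returned '5EJQ6', offset=13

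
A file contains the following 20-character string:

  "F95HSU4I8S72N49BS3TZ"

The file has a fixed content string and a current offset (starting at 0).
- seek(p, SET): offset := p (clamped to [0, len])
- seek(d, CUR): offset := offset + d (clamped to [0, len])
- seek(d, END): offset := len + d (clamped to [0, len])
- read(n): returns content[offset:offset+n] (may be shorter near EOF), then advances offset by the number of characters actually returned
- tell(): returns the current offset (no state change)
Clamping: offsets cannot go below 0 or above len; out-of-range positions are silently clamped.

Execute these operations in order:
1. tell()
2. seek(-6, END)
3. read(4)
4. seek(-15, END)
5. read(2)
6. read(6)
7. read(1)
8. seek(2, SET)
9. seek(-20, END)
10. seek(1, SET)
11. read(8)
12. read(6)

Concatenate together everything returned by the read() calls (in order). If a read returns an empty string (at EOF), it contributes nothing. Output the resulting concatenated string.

Answer: 9BS3U4I8S72N495HSU4I8S72N49

Derivation:
After 1 (tell()): offset=0
After 2 (seek(-6, END)): offset=14
After 3 (read(4)): returned '9BS3', offset=18
After 4 (seek(-15, END)): offset=5
After 5 (read(2)): returned 'U4', offset=7
After 6 (read(6)): returned 'I8S72N', offset=13
After 7 (read(1)): returned '4', offset=14
After 8 (seek(2, SET)): offset=2
After 9 (seek(-20, END)): offset=0
After 10 (seek(1, SET)): offset=1
After 11 (read(8)): returned '95HSU4I8', offset=9
After 12 (read(6)): returned 'S72N49', offset=15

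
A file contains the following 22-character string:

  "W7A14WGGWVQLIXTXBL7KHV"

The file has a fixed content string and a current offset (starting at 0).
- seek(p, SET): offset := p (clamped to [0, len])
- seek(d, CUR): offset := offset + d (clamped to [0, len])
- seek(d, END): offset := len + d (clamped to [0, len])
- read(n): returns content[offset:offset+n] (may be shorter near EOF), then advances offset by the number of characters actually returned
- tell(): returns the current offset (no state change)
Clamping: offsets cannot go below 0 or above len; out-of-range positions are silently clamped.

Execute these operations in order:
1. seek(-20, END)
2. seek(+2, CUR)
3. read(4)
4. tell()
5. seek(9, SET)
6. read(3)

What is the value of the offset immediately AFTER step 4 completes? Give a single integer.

After 1 (seek(-20, END)): offset=2
After 2 (seek(+2, CUR)): offset=4
After 3 (read(4)): returned '4WGG', offset=8
After 4 (tell()): offset=8

Answer: 8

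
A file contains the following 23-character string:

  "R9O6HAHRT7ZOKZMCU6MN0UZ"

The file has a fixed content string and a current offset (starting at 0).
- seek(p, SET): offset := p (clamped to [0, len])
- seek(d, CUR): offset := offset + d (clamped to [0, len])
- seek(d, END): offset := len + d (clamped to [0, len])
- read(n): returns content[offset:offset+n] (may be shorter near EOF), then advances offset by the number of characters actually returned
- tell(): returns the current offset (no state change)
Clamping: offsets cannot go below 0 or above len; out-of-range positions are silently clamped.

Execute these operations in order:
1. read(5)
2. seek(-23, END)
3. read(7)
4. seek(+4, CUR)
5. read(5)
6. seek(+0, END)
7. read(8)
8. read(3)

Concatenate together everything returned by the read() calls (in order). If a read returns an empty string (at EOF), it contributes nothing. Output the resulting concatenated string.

After 1 (read(5)): returned 'R9O6H', offset=5
After 2 (seek(-23, END)): offset=0
After 3 (read(7)): returned 'R9O6HAH', offset=7
After 4 (seek(+4, CUR)): offset=11
After 5 (read(5)): returned 'OKZMC', offset=16
After 6 (seek(+0, END)): offset=23
After 7 (read(8)): returned '', offset=23
After 8 (read(3)): returned '', offset=23

Answer: R9O6HR9O6HAHOKZMC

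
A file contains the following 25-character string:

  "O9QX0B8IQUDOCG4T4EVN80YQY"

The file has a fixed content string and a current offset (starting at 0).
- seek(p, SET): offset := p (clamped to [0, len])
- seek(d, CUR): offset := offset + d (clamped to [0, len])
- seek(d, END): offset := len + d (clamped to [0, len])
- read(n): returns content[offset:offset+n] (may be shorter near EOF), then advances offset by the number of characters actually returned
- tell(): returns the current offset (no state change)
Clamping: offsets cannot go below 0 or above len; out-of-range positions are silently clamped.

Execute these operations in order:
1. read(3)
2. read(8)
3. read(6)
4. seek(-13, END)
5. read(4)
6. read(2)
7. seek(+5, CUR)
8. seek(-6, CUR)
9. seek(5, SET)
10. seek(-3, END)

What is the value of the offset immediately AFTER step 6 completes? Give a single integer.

Answer: 18

Derivation:
After 1 (read(3)): returned 'O9Q', offset=3
After 2 (read(8)): returned 'X0B8IQUD', offset=11
After 3 (read(6)): returned 'OCG4T4', offset=17
After 4 (seek(-13, END)): offset=12
After 5 (read(4)): returned 'CG4T', offset=16
After 6 (read(2)): returned '4E', offset=18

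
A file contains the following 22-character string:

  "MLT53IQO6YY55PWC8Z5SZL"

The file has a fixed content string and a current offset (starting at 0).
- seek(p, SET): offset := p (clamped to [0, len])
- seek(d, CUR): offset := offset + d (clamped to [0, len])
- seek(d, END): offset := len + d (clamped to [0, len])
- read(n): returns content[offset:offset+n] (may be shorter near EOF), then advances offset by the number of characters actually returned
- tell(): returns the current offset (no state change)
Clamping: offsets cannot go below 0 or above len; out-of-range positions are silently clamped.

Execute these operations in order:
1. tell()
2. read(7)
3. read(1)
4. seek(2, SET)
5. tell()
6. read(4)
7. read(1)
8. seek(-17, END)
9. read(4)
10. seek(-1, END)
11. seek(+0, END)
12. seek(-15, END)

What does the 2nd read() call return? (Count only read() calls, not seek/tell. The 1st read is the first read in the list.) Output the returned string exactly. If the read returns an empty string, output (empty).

After 1 (tell()): offset=0
After 2 (read(7)): returned 'MLT53IQ', offset=7
After 3 (read(1)): returned 'O', offset=8
After 4 (seek(2, SET)): offset=2
After 5 (tell()): offset=2
After 6 (read(4)): returned 'T53I', offset=6
After 7 (read(1)): returned 'Q', offset=7
After 8 (seek(-17, END)): offset=5
After 9 (read(4)): returned 'IQO6', offset=9
After 10 (seek(-1, END)): offset=21
After 11 (seek(+0, END)): offset=22
After 12 (seek(-15, END)): offset=7

Answer: O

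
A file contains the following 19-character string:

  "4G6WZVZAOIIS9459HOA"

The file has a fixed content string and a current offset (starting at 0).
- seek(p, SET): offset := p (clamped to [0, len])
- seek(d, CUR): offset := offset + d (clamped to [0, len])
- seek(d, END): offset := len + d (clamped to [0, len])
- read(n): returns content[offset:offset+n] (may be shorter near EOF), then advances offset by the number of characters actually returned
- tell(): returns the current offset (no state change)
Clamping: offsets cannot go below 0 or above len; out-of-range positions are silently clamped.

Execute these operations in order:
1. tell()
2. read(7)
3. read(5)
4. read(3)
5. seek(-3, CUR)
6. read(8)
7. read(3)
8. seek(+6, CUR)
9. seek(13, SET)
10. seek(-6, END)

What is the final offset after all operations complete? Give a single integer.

After 1 (tell()): offset=0
After 2 (read(7)): returned '4G6WZVZ', offset=7
After 3 (read(5)): returned 'AOIIS', offset=12
After 4 (read(3)): returned '945', offset=15
After 5 (seek(-3, CUR)): offset=12
After 6 (read(8)): returned '9459HOA', offset=19
After 7 (read(3)): returned '', offset=19
After 8 (seek(+6, CUR)): offset=19
After 9 (seek(13, SET)): offset=13
After 10 (seek(-6, END)): offset=13

Answer: 13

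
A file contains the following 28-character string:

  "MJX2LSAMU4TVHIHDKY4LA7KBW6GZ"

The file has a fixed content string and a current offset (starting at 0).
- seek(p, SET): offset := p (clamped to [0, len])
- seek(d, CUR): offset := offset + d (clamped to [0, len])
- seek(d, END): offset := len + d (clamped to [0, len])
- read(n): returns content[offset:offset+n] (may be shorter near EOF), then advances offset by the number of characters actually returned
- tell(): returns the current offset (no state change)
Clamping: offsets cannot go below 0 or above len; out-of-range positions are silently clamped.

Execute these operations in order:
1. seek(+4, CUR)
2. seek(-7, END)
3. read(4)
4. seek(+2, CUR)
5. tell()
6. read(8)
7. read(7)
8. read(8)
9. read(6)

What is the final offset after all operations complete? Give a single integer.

Answer: 28

Derivation:
After 1 (seek(+4, CUR)): offset=4
After 2 (seek(-7, END)): offset=21
After 3 (read(4)): returned '7KBW', offset=25
After 4 (seek(+2, CUR)): offset=27
After 5 (tell()): offset=27
After 6 (read(8)): returned 'Z', offset=28
After 7 (read(7)): returned '', offset=28
After 8 (read(8)): returned '', offset=28
After 9 (read(6)): returned '', offset=28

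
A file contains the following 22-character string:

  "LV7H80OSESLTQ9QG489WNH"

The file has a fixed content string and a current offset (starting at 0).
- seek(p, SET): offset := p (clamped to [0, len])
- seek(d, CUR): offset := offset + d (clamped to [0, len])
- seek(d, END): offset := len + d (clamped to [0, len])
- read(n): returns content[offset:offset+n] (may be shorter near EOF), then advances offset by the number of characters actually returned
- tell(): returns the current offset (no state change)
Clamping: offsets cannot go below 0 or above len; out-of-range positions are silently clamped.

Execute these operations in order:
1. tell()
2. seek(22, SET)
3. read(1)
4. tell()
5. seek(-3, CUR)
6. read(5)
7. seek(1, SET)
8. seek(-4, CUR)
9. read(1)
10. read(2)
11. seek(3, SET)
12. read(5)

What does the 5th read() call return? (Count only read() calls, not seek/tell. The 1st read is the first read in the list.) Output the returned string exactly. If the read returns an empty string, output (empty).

After 1 (tell()): offset=0
After 2 (seek(22, SET)): offset=22
After 3 (read(1)): returned '', offset=22
After 4 (tell()): offset=22
After 5 (seek(-3, CUR)): offset=19
After 6 (read(5)): returned 'WNH', offset=22
After 7 (seek(1, SET)): offset=1
After 8 (seek(-4, CUR)): offset=0
After 9 (read(1)): returned 'L', offset=1
After 10 (read(2)): returned 'V7', offset=3
After 11 (seek(3, SET)): offset=3
After 12 (read(5)): returned 'H80OS', offset=8

Answer: H80OS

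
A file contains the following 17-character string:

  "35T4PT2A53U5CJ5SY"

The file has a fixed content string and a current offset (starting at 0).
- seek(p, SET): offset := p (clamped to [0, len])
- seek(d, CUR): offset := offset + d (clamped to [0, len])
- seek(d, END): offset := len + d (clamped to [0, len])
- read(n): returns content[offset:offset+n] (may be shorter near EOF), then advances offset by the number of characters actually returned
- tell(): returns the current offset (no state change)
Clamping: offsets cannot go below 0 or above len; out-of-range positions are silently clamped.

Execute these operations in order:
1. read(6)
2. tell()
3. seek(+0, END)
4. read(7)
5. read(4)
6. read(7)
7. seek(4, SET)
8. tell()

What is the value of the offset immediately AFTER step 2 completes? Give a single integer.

Answer: 6

Derivation:
After 1 (read(6)): returned '35T4PT', offset=6
After 2 (tell()): offset=6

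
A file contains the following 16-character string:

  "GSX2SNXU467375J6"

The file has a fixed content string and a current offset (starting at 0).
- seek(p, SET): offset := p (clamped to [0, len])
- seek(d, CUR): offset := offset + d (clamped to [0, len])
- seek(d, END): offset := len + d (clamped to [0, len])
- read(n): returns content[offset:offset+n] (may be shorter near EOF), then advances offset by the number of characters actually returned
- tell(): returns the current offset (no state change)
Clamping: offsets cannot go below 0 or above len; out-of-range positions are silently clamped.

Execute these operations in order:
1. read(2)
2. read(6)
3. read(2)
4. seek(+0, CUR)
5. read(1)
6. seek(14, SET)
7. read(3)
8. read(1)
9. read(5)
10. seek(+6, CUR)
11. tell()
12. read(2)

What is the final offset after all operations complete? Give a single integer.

After 1 (read(2)): returned 'GS', offset=2
After 2 (read(6)): returned 'X2SNXU', offset=8
After 3 (read(2)): returned '46', offset=10
After 4 (seek(+0, CUR)): offset=10
After 5 (read(1)): returned '7', offset=11
After 6 (seek(14, SET)): offset=14
After 7 (read(3)): returned 'J6', offset=16
After 8 (read(1)): returned '', offset=16
After 9 (read(5)): returned '', offset=16
After 10 (seek(+6, CUR)): offset=16
After 11 (tell()): offset=16
After 12 (read(2)): returned '', offset=16

Answer: 16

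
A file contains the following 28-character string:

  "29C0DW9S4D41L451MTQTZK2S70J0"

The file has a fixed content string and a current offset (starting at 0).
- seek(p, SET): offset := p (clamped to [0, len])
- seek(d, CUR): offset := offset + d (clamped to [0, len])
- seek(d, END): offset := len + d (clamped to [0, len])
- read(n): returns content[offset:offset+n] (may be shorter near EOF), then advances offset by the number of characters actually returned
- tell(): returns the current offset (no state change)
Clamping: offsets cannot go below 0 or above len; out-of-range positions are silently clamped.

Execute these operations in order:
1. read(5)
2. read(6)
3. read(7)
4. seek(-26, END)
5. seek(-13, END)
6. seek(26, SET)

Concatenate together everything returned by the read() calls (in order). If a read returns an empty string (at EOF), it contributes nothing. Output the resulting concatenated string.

Answer: 29C0DW9S4D41L451MT

Derivation:
After 1 (read(5)): returned '29C0D', offset=5
After 2 (read(6)): returned 'W9S4D4', offset=11
After 3 (read(7)): returned '1L451MT', offset=18
After 4 (seek(-26, END)): offset=2
After 5 (seek(-13, END)): offset=15
After 6 (seek(26, SET)): offset=26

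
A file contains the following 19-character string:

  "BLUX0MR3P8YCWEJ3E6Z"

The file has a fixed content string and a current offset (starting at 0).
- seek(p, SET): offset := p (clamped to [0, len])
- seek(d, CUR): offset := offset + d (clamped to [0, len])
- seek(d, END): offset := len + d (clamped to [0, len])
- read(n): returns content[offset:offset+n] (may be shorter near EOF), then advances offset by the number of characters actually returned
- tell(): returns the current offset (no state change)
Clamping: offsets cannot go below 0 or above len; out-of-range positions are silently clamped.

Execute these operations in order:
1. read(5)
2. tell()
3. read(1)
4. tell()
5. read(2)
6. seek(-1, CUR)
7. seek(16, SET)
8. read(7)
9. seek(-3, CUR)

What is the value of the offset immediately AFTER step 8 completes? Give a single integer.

After 1 (read(5)): returned 'BLUX0', offset=5
After 2 (tell()): offset=5
After 3 (read(1)): returned 'M', offset=6
After 4 (tell()): offset=6
After 5 (read(2)): returned 'R3', offset=8
After 6 (seek(-1, CUR)): offset=7
After 7 (seek(16, SET)): offset=16
After 8 (read(7)): returned 'E6Z', offset=19

Answer: 19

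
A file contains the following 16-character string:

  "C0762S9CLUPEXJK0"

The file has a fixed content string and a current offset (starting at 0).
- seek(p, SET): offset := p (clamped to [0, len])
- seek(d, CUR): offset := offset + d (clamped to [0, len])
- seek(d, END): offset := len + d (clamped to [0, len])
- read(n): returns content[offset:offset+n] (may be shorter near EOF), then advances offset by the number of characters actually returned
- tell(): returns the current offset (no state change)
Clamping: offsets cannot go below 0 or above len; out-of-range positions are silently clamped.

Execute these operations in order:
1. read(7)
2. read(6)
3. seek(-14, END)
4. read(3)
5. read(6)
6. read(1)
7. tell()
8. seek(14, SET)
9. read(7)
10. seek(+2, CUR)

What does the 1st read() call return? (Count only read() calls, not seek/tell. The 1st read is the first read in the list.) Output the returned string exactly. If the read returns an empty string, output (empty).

After 1 (read(7)): returned 'C0762S9', offset=7
After 2 (read(6)): returned 'CLUPEX', offset=13
After 3 (seek(-14, END)): offset=2
After 4 (read(3)): returned '762', offset=5
After 5 (read(6)): returned 'S9CLUP', offset=11
After 6 (read(1)): returned 'E', offset=12
After 7 (tell()): offset=12
After 8 (seek(14, SET)): offset=14
After 9 (read(7)): returned 'K0', offset=16
After 10 (seek(+2, CUR)): offset=16

Answer: C0762S9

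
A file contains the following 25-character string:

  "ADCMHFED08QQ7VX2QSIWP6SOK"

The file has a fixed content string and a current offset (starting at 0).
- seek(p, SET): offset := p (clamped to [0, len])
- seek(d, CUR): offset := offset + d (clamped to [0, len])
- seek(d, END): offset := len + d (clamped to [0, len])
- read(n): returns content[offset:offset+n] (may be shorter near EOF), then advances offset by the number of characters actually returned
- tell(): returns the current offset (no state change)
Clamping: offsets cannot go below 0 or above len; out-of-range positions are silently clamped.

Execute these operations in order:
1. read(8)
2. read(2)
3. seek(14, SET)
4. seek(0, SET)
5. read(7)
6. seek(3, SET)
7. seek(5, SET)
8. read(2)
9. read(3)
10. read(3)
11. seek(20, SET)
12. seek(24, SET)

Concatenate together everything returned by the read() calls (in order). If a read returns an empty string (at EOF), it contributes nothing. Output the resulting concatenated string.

Answer: ADCMHFED08ADCMHFEFED08QQ7

Derivation:
After 1 (read(8)): returned 'ADCMHFED', offset=8
After 2 (read(2)): returned '08', offset=10
After 3 (seek(14, SET)): offset=14
After 4 (seek(0, SET)): offset=0
After 5 (read(7)): returned 'ADCMHFE', offset=7
After 6 (seek(3, SET)): offset=3
After 7 (seek(5, SET)): offset=5
After 8 (read(2)): returned 'FE', offset=7
After 9 (read(3)): returned 'D08', offset=10
After 10 (read(3)): returned 'QQ7', offset=13
After 11 (seek(20, SET)): offset=20
After 12 (seek(24, SET)): offset=24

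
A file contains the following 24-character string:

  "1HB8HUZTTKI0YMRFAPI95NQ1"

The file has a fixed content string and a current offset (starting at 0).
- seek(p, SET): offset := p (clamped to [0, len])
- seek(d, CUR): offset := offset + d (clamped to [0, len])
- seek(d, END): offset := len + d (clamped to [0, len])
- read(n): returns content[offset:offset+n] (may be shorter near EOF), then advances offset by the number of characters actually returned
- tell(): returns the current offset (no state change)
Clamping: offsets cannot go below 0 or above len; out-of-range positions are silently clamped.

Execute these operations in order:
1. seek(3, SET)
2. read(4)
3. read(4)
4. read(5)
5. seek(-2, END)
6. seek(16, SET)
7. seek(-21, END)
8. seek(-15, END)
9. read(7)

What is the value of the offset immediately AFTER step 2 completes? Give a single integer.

Answer: 7

Derivation:
After 1 (seek(3, SET)): offset=3
After 2 (read(4)): returned '8HUZ', offset=7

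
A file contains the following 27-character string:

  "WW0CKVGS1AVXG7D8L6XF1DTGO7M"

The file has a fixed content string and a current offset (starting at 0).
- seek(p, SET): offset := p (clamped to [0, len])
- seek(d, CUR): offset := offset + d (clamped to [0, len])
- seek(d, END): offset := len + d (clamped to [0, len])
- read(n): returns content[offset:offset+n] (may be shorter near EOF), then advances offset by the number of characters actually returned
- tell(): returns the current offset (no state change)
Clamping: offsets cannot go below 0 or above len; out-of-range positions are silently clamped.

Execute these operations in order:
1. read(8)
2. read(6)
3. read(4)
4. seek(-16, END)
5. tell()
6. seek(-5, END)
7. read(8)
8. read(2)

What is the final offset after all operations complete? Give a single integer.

After 1 (read(8)): returned 'WW0CKVGS', offset=8
After 2 (read(6)): returned '1AVXG7', offset=14
After 3 (read(4)): returned 'D8L6', offset=18
After 4 (seek(-16, END)): offset=11
After 5 (tell()): offset=11
After 6 (seek(-5, END)): offset=22
After 7 (read(8)): returned 'TGO7M', offset=27
After 8 (read(2)): returned '', offset=27

Answer: 27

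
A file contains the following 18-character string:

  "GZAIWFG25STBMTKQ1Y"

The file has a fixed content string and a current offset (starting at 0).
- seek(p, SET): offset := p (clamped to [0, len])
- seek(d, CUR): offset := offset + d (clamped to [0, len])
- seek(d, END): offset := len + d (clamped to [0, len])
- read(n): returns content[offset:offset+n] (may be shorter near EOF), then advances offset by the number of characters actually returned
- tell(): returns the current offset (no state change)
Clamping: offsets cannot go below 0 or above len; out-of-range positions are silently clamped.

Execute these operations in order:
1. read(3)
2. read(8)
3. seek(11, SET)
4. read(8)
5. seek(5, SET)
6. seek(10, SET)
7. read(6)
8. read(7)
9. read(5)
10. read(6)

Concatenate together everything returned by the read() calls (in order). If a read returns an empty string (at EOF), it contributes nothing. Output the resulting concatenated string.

Answer: GZAIWFG25STBMTKQ1YTBMTKQ1Y

Derivation:
After 1 (read(3)): returned 'GZA', offset=3
After 2 (read(8)): returned 'IWFG25ST', offset=11
After 3 (seek(11, SET)): offset=11
After 4 (read(8)): returned 'BMTKQ1Y', offset=18
After 5 (seek(5, SET)): offset=5
After 6 (seek(10, SET)): offset=10
After 7 (read(6)): returned 'TBMTKQ', offset=16
After 8 (read(7)): returned '1Y', offset=18
After 9 (read(5)): returned '', offset=18
After 10 (read(6)): returned '', offset=18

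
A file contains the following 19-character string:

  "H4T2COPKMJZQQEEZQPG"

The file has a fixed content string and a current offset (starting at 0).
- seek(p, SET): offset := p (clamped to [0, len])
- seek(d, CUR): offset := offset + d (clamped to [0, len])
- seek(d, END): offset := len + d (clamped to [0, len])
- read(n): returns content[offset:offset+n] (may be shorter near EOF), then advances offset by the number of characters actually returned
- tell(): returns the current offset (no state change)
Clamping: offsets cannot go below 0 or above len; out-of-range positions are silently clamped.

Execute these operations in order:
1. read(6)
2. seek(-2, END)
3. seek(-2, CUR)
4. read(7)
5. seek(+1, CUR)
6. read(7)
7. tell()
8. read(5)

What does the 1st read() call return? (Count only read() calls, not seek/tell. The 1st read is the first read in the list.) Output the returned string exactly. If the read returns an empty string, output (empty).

Answer: H4T2CO

Derivation:
After 1 (read(6)): returned 'H4T2CO', offset=6
After 2 (seek(-2, END)): offset=17
After 3 (seek(-2, CUR)): offset=15
After 4 (read(7)): returned 'ZQPG', offset=19
After 5 (seek(+1, CUR)): offset=19
After 6 (read(7)): returned '', offset=19
After 7 (tell()): offset=19
After 8 (read(5)): returned '', offset=19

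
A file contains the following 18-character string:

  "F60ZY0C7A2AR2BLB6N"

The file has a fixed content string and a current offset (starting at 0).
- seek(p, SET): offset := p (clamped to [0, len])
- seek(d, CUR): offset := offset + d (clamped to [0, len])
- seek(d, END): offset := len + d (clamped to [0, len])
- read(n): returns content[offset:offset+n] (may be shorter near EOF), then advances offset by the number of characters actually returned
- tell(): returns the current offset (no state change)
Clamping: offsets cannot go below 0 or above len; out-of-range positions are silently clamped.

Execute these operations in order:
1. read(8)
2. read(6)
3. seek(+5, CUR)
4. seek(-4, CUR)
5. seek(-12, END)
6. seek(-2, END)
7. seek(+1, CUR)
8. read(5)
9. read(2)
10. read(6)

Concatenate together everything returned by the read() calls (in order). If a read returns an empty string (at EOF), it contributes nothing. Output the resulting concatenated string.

Answer: F60ZY0C7A2AR2BN

Derivation:
After 1 (read(8)): returned 'F60ZY0C7', offset=8
After 2 (read(6)): returned 'A2AR2B', offset=14
After 3 (seek(+5, CUR)): offset=18
After 4 (seek(-4, CUR)): offset=14
After 5 (seek(-12, END)): offset=6
After 6 (seek(-2, END)): offset=16
After 7 (seek(+1, CUR)): offset=17
After 8 (read(5)): returned 'N', offset=18
After 9 (read(2)): returned '', offset=18
After 10 (read(6)): returned '', offset=18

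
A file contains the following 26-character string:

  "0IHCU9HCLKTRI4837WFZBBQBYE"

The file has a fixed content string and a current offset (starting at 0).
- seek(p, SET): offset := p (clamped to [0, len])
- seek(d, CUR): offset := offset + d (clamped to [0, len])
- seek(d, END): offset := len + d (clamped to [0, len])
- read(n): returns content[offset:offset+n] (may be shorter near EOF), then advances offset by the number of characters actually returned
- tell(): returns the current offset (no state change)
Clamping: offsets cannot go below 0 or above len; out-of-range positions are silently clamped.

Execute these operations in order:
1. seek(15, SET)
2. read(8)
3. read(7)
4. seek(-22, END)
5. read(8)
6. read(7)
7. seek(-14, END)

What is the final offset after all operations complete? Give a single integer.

After 1 (seek(15, SET)): offset=15
After 2 (read(8)): returned '37WFZBBQ', offset=23
After 3 (read(7)): returned 'BYE', offset=26
After 4 (seek(-22, END)): offset=4
After 5 (read(8)): returned 'U9HCLKTR', offset=12
After 6 (read(7)): returned 'I4837WF', offset=19
After 7 (seek(-14, END)): offset=12

Answer: 12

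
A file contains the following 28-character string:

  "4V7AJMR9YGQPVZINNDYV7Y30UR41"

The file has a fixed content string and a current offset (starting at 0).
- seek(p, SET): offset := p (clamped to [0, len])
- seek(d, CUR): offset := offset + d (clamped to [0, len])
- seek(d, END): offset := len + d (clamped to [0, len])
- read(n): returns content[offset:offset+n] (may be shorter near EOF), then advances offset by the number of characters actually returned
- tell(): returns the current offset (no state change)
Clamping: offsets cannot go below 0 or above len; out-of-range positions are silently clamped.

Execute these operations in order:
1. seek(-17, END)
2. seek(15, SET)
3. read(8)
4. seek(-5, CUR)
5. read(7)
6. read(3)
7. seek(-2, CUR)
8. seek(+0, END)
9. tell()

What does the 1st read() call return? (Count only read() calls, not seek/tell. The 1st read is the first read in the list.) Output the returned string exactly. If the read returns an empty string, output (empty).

Answer: NNDYV7Y3

Derivation:
After 1 (seek(-17, END)): offset=11
After 2 (seek(15, SET)): offset=15
After 3 (read(8)): returned 'NNDYV7Y3', offset=23
After 4 (seek(-5, CUR)): offset=18
After 5 (read(7)): returned 'YV7Y30U', offset=25
After 6 (read(3)): returned 'R41', offset=28
After 7 (seek(-2, CUR)): offset=26
After 8 (seek(+0, END)): offset=28
After 9 (tell()): offset=28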